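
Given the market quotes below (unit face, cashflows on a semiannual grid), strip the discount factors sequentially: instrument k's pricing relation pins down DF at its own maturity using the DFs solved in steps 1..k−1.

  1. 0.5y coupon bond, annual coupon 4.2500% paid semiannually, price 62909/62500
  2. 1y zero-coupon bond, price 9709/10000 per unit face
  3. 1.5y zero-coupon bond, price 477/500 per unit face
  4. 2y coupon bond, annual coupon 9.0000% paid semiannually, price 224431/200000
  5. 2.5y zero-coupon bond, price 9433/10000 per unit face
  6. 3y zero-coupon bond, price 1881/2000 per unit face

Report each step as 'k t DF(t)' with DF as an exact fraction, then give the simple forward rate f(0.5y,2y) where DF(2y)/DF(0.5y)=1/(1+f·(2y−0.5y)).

step 1 [0.5y] bond c/2=17/800: DF=(62909/62500 − 17/800·(0))/(1+17/800) = 616/625 ≈ 0.985600
step 2 [1y] zero: DF = P = 9709/10000 ≈ 0.970900
step 3 [1.5y] zero: DF = P = 477/500 ≈ 0.954000
step 4 [2y] bond c/2=9/200: DF=(224431/200000 − 9/200·(0.985600+0.970900+0.954000))/(1+9/200) = 1897/2000 ≈ 0.948500
step 5 [2.5y] zero: DF = P = 9433/10000 ≈ 0.943300
step 6 [3y] zero: DF = P = 1881/2000 ≈ 0.940500

1 1/2 616/625
2 1 9709/10000
3 3/2 477/500
4 2 1897/2000
5 5/2 9433/10000
6 3 1881/2000
f(0.5y,2y) = ((616/625)/(1897/2000) − 1)/(3/2) = 106/4065 ≈ 2.6076%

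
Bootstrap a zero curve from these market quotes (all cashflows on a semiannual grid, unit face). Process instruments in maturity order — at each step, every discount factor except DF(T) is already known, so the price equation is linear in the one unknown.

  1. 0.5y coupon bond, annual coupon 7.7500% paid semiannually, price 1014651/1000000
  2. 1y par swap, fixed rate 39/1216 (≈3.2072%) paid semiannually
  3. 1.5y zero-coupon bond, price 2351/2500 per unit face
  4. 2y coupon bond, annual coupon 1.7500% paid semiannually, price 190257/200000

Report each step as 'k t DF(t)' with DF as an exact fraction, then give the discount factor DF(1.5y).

step 1 [0.5y] bond c/2=31/800: DF=(1014651/1000000 − 31/800·(0))/(1+31/800) = 1221/1250 ≈ 0.976800
step 2 [1y] swap r/2=39/2432: DF=(1 − 39/2432·(0.976800))/(1+39/2432) = 1211/1250 ≈ 0.968800
step 3 [1.5y] zero: DF = P = 2351/2500 ≈ 0.940400
step 4 [2y] bond c/2=7/800: DF=(190257/200000 − 7/800·(0.976800+0.968800+0.940400))/(1+7/800) = 459/500 ≈ 0.918000

1 1/2 1221/1250
2 1 1211/1250
3 3/2 2351/2500
4 2 459/500
DF(1.5y) = 2351/2500 ≈ 0.940400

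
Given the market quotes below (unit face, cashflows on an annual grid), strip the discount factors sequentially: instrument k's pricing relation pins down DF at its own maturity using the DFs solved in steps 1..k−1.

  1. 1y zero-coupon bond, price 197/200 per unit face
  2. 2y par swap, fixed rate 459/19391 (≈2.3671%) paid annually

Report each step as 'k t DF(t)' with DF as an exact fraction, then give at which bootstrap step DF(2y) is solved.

step 1 [1y] zero: DF = P = 197/200 ≈ 0.985000
step 2 [2y] swap r/1=459/19391: DF=(1 − 459/19391·(0.985000))/(1+459/19391) = 9541/10000 ≈ 0.954100

1 1 197/200
2 2 9541/10000
DF(2y) is solved at step 2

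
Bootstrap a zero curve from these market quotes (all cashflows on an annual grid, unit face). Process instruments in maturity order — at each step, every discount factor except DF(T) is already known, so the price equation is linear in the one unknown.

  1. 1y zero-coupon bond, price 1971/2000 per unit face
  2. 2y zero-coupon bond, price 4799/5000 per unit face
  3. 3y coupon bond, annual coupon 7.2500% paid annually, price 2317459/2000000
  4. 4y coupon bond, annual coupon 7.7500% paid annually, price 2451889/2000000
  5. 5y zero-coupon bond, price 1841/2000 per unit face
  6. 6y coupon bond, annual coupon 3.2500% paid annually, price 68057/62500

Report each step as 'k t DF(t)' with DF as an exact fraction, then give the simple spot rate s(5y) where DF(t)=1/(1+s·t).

1 1 1971/2000
2 2 4799/5000
3 3 9489/10000
4 4 581/625
5 5 1841/2000
6 6 9053/10000
s(5y) = (1/(1841/2000) − 1)/(5) = 159/9205 ≈ 1.7273%

step 1 [1y] zero: DF = P = 1971/2000 ≈ 0.985500
step 2 [2y] zero: DF = P = 4799/5000 ≈ 0.959800
step 3 [3y] bond c/1=29/400: DF=(2317459/2000000 − 29/400·(0.985500+0.959800))/(1+29/400) = 9489/10000 ≈ 0.948900
step 4 [4y] bond c/1=31/400: DF=(2451889/2000000 − 31/400·(0.985500+0.959800+0.948900))/(1+31/400) = 581/625 ≈ 0.929600
step 5 [5y] zero: DF = P = 1841/2000 ≈ 0.920500
step 6 [6y] bond c/1=13/400: DF=(68057/62500 − 13/400·(0.985500+0.959800+0.948900+0.929600+0.920500))/(1+13/400) = 9053/10000 ≈ 0.905300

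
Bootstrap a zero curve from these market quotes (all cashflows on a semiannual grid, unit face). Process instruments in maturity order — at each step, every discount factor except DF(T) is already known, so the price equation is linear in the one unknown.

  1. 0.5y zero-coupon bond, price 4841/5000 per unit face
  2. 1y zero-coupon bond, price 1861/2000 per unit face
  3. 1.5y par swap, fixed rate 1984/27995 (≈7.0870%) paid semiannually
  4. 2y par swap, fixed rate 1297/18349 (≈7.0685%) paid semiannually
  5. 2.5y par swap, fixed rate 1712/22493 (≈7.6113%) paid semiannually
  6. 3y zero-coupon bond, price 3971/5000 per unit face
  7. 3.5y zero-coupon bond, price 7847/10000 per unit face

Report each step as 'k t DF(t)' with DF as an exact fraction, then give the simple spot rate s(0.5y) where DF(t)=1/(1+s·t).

1 1/2 4841/5000
2 1 1861/2000
3 3/2 563/625
4 2 8703/10000
5 5/2 518/625
6 3 3971/5000
7 7/2 7847/10000
s(0.5y) = (1/(4841/5000) − 1)/(1/2) = 318/4841 ≈ 6.5689%

step 1 [0.5y] zero: DF = P = 4841/5000 ≈ 0.968200
step 2 [1y] zero: DF = P = 1861/2000 ≈ 0.930500
step 3 [1.5y] swap r/2=992/27995: DF=(1 − 992/27995·(0.968200+0.930500))/(1+992/27995) = 563/625 ≈ 0.900800
step 4 [2y] swap r/2=1297/36698: DF=(1 − 1297/36698·(0.968200+0.930500+0.900800))/(1+1297/36698) = 8703/10000 ≈ 0.870300
step 5 [2.5y] swap r/2=856/22493: DF=(1 − 856/22493·(0.968200+0.930500+0.900800+0.870300))/(1+856/22493) = 518/625 ≈ 0.828800
step 6 [3y] zero: DF = P = 3971/5000 ≈ 0.794200
step 7 [3.5y] zero: DF = P = 7847/10000 ≈ 0.784700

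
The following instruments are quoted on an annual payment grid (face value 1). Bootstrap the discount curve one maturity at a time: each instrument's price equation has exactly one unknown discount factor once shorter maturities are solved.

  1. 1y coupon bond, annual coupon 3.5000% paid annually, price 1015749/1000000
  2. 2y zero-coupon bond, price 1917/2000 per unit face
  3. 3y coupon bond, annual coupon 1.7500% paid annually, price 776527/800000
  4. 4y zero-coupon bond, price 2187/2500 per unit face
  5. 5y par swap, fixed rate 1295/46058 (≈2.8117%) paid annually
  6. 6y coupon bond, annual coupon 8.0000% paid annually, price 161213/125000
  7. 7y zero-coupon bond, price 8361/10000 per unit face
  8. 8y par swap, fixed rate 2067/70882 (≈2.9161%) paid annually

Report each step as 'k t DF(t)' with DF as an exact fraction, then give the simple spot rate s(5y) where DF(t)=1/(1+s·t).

step 1 [1y] bond c/1=7/200: DF=(1015749/1000000 − 7/200·(0))/(1+7/200) = 4907/5000 ≈ 0.981400
step 2 [2y] zero: DF = P = 1917/2000 ≈ 0.958500
step 3 [3y] bond c/1=7/400: DF=(776527/800000 − 7/400·(0.981400+0.958500))/(1+7/400) = 4603/5000 ≈ 0.920600
step 4 [4y] zero: DF = P = 2187/2500 ≈ 0.874800
step 5 [5y] swap r/1=1295/46058: DF=(1 − 1295/46058·(0.981400+0.958500+0.920600+0.874800))/(1+1295/46058) = 1741/2000 ≈ 0.870500
step 6 [6y] bond c/1=2/25: DF=(161213/125000 − 2/25·(0.981400+0.958500+0.920600+0.874800+0.870500))/(1+2/25) = 853/1000 ≈ 0.853000
step 7 [7y] zero: DF = P = 8361/10000 ≈ 0.836100
step 8 [8y] swap r/1=2067/70882: DF=(1 − 2067/70882·(0.981400+0.958500+0.920600+0.874800+0.870500+0.853000+0.836100))/(1+2067/70882) = 7933/10000 ≈ 0.793300

1 1 4907/5000
2 2 1917/2000
3 3 4603/5000
4 4 2187/2500
5 5 1741/2000
6 6 853/1000
7 7 8361/10000
8 8 7933/10000
s(5y) = (1/(1741/2000) − 1)/(5) = 259/8705 ≈ 2.9753%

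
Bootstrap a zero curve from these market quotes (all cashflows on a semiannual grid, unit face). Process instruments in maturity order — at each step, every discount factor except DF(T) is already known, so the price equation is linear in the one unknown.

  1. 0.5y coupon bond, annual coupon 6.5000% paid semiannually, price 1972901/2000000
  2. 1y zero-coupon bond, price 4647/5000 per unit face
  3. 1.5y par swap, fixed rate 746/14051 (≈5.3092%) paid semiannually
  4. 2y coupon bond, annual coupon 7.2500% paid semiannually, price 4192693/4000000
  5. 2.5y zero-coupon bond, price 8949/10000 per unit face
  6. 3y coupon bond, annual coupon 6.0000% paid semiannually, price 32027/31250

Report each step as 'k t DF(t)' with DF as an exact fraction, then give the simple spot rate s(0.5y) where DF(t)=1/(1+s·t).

1 1/2 4777/5000
2 1 4647/5000
3 3/2 4627/5000
4 2 2283/2500
5 5/2 8949/10000
6 3 1721/2000
s(0.5y) = (1/(4777/5000) − 1)/(1/2) = 446/4777 ≈ 9.3364%

step 1 [0.5y] bond c/2=13/400: DF=(1972901/2000000 − 13/400·(0))/(1+13/400) = 4777/5000 ≈ 0.955400
step 2 [1y] zero: DF = P = 4647/5000 ≈ 0.929400
step 3 [1.5y] swap r/2=373/14051: DF=(1 − 373/14051·(0.955400+0.929400))/(1+373/14051) = 4627/5000 ≈ 0.925400
step 4 [2y] bond c/2=29/800: DF=(4192693/4000000 − 29/800·(0.955400+0.929400+0.925400))/(1+29/800) = 2283/2500 ≈ 0.913200
step 5 [2.5y] zero: DF = P = 8949/10000 ≈ 0.894900
step 6 [3y] bond c/2=3/100: DF=(32027/31250 − 3/100·(0.955400+0.929400+0.925400+0.913200+0.894900))/(1+3/100) = 1721/2000 ≈ 0.860500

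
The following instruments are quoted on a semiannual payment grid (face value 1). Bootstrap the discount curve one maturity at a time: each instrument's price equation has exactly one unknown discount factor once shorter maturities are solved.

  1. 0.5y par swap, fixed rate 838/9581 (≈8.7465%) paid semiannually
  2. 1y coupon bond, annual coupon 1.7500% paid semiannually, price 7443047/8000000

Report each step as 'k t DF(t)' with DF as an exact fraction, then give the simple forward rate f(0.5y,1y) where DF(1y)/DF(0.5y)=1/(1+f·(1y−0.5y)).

1 1/2 9581/10000
2 1 457/500
f(0.5y,1y) = ((9581/10000)/(457/500) − 1)/(1/2) = 441/4570 ≈ 9.6499%

step 1 [0.5y] swap r/2=419/9581: DF=(1 − 419/9581·(0))/(1+419/9581) = 9581/10000 ≈ 0.958100
step 2 [1y] bond c/2=7/800: DF=(7443047/8000000 − 7/800·(0.958100))/(1+7/800) = 457/500 ≈ 0.914000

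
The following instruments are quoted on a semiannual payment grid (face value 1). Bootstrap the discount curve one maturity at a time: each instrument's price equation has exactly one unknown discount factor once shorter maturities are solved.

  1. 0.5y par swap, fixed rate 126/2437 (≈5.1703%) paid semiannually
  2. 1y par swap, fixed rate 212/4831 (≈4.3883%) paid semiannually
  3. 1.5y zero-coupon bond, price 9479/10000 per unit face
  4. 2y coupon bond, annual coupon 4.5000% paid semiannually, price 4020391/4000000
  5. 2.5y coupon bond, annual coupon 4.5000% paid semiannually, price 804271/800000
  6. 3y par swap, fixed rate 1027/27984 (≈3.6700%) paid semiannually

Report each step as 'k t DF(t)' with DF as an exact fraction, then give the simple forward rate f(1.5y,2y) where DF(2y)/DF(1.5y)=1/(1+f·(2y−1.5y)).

step 1 [0.5y] swap r/2=63/2437: DF=(1 − 63/2437·(0))/(1+63/2437) = 2437/2500 ≈ 0.974800
step 2 [1y] swap r/2=106/4831: DF=(1 − 106/4831·(0.974800))/(1+106/4831) = 1197/1250 ≈ 0.957600
step 3 [1.5y] zero: DF = P = 9479/10000 ≈ 0.947900
step 4 [2y] bond c/2=9/400: DF=(4020391/4000000 − 9/400·(0.974800+0.957600+0.947900))/(1+9/400) = 2299/2500 ≈ 0.919600
step 5 [2.5y] bond c/2=9/400: DF=(804271/800000 − 9/400·(0.974800+0.957600+0.947900+0.919600))/(1+9/400) = 2249/2500 ≈ 0.899600
step 6 [3y] swap r/2=1027/55968: DF=(1 − 1027/55968·(0.974800+0.957600+0.947900+0.919600+0.899600))/(1+1027/55968) = 8973/10000 ≈ 0.897300

1 1/2 2437/2500
2 1 1197/1250
3 3/2 9479/10000
4 2 2299/2500
5 5/2 2249/2500
6 3 8973/10000
f(1.5y,2y) = ((9479/10000)/(2299/2500) − 1)/(1/2) = 283/4598 ≈ 6.1548%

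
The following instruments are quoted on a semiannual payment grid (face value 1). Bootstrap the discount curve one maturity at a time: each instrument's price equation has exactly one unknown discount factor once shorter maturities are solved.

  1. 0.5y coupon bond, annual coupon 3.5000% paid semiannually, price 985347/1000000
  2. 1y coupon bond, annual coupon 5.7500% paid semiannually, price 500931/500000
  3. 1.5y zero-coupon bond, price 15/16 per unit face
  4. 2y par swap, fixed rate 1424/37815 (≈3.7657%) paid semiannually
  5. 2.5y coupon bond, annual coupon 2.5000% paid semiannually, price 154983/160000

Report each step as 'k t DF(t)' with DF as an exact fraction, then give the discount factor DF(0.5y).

step 1 [0.5y] bond c/2=7/400: DF=(985347/1000000 − 7/400·(0))/(1+7/400) = 2421/2500 ≈ 0.968400
step 2 [1y] bond c/2=23/800: DF=(500931/500000 − 23/800·(0.968400))/(1+23/800) = 2367/2500 ≈ 0.946800
step 3 [1.5y] zero: DF = P = 15/16 ≈ 0.937500
step 4 [2y] swap r/2=712/37815: DF=(1 − 712/37815·(0.968400+0.946800+0.937500))/(1+712/37815) = 1161/1250 ≈ 0.928800
step 5 [2.5y] bond c/2=1/80: DF=(154983/160000 − 1/80·(0.968400+0.946800+0.937500+0.928800))/(1+1/80) = 91/100 ≈ 0.910000

1 1/2 2421/2500
2 1 2367/2500
3 3/2 15/16
4 2 1161/1250
5 5/2 91/100
DF(0.5y) = 2421/2500 ≈ 0.968400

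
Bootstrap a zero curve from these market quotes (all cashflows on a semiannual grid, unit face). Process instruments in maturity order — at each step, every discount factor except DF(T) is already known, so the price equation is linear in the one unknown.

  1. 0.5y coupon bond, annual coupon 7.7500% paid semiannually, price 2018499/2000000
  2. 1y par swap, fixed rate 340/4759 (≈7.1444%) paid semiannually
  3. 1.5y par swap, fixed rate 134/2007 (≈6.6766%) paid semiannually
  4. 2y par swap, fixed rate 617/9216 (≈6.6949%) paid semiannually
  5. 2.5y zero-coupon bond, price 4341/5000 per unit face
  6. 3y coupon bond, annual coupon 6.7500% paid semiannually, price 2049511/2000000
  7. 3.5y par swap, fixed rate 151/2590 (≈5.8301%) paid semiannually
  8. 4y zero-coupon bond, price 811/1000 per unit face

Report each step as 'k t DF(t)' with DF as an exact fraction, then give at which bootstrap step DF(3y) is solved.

1 1/2 2429/2500
2 1 233/250
3 3/2 4531/5000
4 2 4383/5000
5 5/2 4341/5000
6 3 4213/5000
7 7/2 2047/2500
8 4 811/1000
DF(3y) is solved at step 6

step 1 [0.5y] bond c/2=31/800: DF=(2018499/2000000 − 31/800·(0))/(1+31/800) = 2429/2500 ≈ 0.971600
step 2 [1y] swap r/2=170/4759: DF=(1 − 170/4759·(0.971600))/(1+170/4759) = 233/250 ≈ 0.932000
step 3 [1.5y] swap r/2=67/2007: DF=(1 − 67/2007·(0.971600+0.932000))/(1+67/2007) = 4531/5000 ≈ 0.906200
step 4 [2y] swap r/2=617/18432: DF=(1 − 617/18432·(0.971600+0.932000+0.906200))/(1+617/18432) = 4383/5000 ≈ 0.876600
step 5 [2.5y] zero: DF = P = 4341/5000 ≈ 0.868200
step 6 [3y] bond c/2=27/800: DF=(2049511/2000000 − 27/800·(0.971600+0.932000+0.906200+0.876600+0.868200))/(1+27/800) = 4213/5000 ≈ 0.842600
step 7 [3.5y] swap r/2=151/5180: DF=(1 − 151/5180·(0.971600+0.932000+0.906200+0.876600+0.868200+0.842600))/(1+151/5180) = 2047/2500 ≈ 0.818800
step 8 [4y] zero: DF = P = 811/1000 ≈ 0.811000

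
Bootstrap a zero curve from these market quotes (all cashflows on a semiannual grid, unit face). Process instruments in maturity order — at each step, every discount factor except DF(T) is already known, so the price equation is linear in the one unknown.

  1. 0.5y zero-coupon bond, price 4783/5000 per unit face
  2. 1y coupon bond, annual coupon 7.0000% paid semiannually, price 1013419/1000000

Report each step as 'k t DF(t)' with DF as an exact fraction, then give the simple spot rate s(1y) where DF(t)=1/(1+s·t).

step 1 [0.5y] zero: DF = P = 4783/5000 ≈ 0.956600
step 2 [1y] bond c/2=7/200: DF=(1013419/1000000 − 7/200·(0.956600))/(1+7/200) = 2367/2500 ≈ 0.946800

1 1/2 4783/5000
2 1 2367/2500
s(1y) = (1/(2367/2500) − 1)/(1) = 133/2367 ≈ 5.6189%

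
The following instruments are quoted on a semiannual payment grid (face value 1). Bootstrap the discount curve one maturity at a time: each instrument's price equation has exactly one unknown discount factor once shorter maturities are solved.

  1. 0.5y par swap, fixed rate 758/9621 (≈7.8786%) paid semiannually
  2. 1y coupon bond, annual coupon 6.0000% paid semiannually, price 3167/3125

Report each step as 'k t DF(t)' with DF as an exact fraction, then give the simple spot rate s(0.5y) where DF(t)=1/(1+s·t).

1 1/2 9621/10000
2 1 9559/10000
s(0.5y) = (1/(9621/10000) − 1)/(1/2) = 758/9621 ≈ 7.8786%

step 1 [0.5y] swap r/2=379/9621: DF=(1 − 379/9621·(0))/(1+379/9621) = 9621/10000 ≈ 0.962100
step 2 [1y] bond c/2=3/100: DF=(3167/3125 − 3/100·(0.962100))/(1+3/100) = 9559/10000 ≈ 0.955900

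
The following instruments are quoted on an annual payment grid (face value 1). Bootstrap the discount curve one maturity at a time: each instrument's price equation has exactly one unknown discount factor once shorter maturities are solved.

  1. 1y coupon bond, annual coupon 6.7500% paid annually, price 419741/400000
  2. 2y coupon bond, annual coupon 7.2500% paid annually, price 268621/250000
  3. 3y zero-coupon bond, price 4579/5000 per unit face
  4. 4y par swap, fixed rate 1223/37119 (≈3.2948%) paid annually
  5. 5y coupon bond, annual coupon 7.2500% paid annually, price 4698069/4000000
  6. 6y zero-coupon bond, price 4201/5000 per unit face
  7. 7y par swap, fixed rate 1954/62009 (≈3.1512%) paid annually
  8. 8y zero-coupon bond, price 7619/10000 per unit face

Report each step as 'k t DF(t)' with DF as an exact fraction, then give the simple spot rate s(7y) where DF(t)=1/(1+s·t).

step 1 [1y] bond c/1=27/400: DF=(419741/400000 − 27/400·(0))/(1+27/400) = 983/1000 ≈ 0.983000
step 2 [2y] bond c/1=29/400: DF=(268621/250000 − 29/400·(0.983000))/(1+29/400) = 4677/5000 ≈ 0.935400
step 3 [3y] zero: DF = P = 4579/5000 ≈ 0.915800
step 4 [4y] swap r/1=1223/37119: DF=(1 − 1223/37119·(0.983000+0.935400+0.915800))/(1+1223/37119) = 8777/10000 ≈ 0.877700
step 5 [5y] bond c/1=29/400: DF=(4698069/4000000 − 29/400·(0.983000+0.935400+0.915800+0.877700))/(1+29/400) = 4221/5000 ≈ 0.844200
step 6 [6y] zero: DF = P = 4201/5000 ≈ 0.840200
step 7 [7y] swap r/1=1954/62009: DF=(1 − 1954/62009·(0.983000+0.935400+0.915800+0.877700+0.844200+0.840200))/(1+1954/62009) = 4023/5000 ≈ 0.804600
step 8 [8y] zero: DF = P = 7619/10000 ≈ 0.761900

1 1 983/1000
2 2 4677/5000
3 3 4579/5000
4 4 8777/10000
5 5 4221/5000
6 6 4201/5000
7 7 4023/5000
8 8 7619/10000
s(7y) = (1/(4023/5000) − 1)/(7) = 977/28161 ≈ 3.4693%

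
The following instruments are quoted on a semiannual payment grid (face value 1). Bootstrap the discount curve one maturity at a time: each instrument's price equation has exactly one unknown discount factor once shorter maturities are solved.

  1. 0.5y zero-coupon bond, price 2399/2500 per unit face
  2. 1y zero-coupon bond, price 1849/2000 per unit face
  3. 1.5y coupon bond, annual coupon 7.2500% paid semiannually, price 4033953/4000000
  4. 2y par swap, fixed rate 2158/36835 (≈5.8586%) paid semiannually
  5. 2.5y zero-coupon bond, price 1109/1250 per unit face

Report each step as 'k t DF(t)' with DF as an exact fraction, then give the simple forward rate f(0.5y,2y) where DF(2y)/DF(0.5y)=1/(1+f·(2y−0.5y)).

1 1/2 2399/2500
2 1 1849/2000
3 3/2 9073/10000
4 2 8921/10000
5 5/2 1109/1250
f(0.5y,2y) = ((2399/2500)/(8921/10000) − 1)/(3/2) = 450/8921 ≈ 5.0443%

step 1 [0.5y] zero: DF = P = 2399/2500 ≈ 0.959600
step 2 [1y] zero: DF = P = 1849/2000 ≈ 0.924500
step 3 [1.5y] bond c/2=29/800: DF=(4033953/4000000 − 29/800·(0.959600+0.924500))/(1+29/800) = 9073/10000 ≈ 0.907300
step 4 [2y] swap r/2=1079/36835: DF=(1 − 1079/36835·(0.959600+0.924500+0.907300))/(1+1079/36835) = 8921/10000 ≈ 0.892100
step 5 [2.5y] zero: DF = P = 1109/1250 ≈ 0.887200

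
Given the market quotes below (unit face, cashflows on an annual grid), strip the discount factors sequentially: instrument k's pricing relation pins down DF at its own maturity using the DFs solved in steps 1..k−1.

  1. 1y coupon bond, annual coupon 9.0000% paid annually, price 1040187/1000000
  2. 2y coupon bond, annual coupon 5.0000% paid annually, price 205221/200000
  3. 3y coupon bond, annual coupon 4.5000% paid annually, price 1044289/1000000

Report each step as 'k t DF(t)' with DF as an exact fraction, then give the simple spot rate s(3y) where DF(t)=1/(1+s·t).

step 1 [1y] bond c/1=9/100: DF=(1040187/1000000 − 9/100·(0))/(1+9/100) = 9543/10000 ≈ 0.954300
step 2 [2y] bond c/1=1/20: DF=(205221/200000 − 1/20·(0.954300))/(1+1/20) = 4659/5000 ≈ 0.931800
step 3 [3y] bond c/1=9/200: DF=(1044289/1000000 − 9/200·(0.954300+0.931800))/(1+9/200) = 9181/10000 ≈ 0.918100

1 1 9543/10000
2 2 4659/5000
3 3 9181/10000
s(3y) = (1/(9181/10000) − 1)/(3) = 273/9181 ≈ 2.9735%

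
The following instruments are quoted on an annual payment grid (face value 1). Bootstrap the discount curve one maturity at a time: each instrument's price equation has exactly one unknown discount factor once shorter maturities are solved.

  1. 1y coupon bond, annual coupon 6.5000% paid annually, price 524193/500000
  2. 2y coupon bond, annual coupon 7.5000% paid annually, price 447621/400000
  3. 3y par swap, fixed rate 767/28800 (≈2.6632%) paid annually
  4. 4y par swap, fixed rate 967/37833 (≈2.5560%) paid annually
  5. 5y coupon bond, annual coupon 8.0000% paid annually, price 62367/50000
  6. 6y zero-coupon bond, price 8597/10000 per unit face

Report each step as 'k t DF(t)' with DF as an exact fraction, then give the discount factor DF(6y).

step 1 [1y] bond c/1=13/200: DF=(524193/500000 − 13/200·(0))/(1+13/200) = 2461/2500 ≈ 0.984400
step 2 [2y] bond c/1=3/40: DF=(447621/400000 − 3/40·(0.984400))/(1+3/40) = 9723/10000 ≈ 0.972300
step 3 [3y] swap r/1=767/28800: DF=(1 − 767/28800·(0.984400+0.972300))/(1+767/28800) = 9233/10000 ≈ 0.923300
step 4 [4y] swap r/1=967/37833: DF=(1 − 967/37833·(0.984400+0.972300+0.923300))/(1+967/37833) = 9033/10000 ≈ 0.903300
step 5 [5y] bond c/1=2/25: DF=(62367/50000 − 2/25·(0.984400+0.972300+0.923300+0.903300))/(1+2/25) = 8747/10000 ≈ 0.874700
step 6 [6y] zero: DF = P = 8597/10000 ≈ 0.859700

1 1 2461/2500
2 2 9723/10000
3 3 9233/10000
4 4 9033/10000
5 5 8747/10000
6 6 8597/10000
DF(6y) = 8597/10000 ≈ 0.859700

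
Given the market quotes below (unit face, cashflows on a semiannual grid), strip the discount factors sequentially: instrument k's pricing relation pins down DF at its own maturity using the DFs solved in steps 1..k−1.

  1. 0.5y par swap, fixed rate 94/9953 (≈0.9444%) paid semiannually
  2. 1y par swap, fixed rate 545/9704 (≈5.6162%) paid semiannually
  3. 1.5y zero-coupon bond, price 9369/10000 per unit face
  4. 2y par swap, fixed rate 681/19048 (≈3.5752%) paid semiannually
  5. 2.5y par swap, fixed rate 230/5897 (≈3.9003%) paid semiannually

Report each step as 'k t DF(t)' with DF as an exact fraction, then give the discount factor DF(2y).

step 1 [0.5y] swap r/2=47/9953: DF=(1 − 47/9953·(0))/(1+47/9953) = 9953/10000 ≈ 0.995300
step 2 [1y] swap r/2=545/19408: DF=(1 − 545/19408·(0.995300))/(1+545/19408) = 1891/2000 ≈ 0.945500
step 3 [1.5y] zero: DF = P = 9369/10000 ≈ 0.936900
step 4 [2y] swap r/2=681/38096: DF=(1 − 681/38096·(0.995300+0.945500+0.936900))/(1+681/38096) = 9319/10000 ≈ 0.931900
step 5 [2.5y] swap r/2=115/5897: DF=(1 − 115/5897·(0.995300+0.945500+0.936900+0.931900))/(1+115/5897) = 227/250 ≈ 0.908000

1 1/2 9953/10000
2 1 1891/2000
3 3/2 9369/10000
4 2 9319/10000
5 5/2 227/250
DF(2y) = 9319/10000 ≈ 0.931900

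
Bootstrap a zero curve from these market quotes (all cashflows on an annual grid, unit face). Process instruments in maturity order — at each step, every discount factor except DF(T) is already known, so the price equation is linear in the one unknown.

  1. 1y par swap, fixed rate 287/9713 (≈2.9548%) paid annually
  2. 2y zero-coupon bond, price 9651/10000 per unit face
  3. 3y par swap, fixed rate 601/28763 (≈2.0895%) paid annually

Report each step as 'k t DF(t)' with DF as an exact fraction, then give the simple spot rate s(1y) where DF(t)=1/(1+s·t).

step 1 [1y] swap r/1=287/9713: DF=(1 − 287/9713·(0))/(1+287/9713) = 9713/10000 ≈ 0.971300
step 2 [2y] zero: DF = P = 9651/10000 ≈ 0.965100
step 3 [3y] swap r/1=601/28763: DF=(1 − 601/28763·(0.971300+0.965100))/(1+601/28763) = 9399/10000 ≈ 0.939900

1 1 9713/10000
2 2 9651/10000
3 3 9399/10000
s(1y) = (1/(9713/10000) − 1)/(1) = 287/9713 ≈ 2.9548%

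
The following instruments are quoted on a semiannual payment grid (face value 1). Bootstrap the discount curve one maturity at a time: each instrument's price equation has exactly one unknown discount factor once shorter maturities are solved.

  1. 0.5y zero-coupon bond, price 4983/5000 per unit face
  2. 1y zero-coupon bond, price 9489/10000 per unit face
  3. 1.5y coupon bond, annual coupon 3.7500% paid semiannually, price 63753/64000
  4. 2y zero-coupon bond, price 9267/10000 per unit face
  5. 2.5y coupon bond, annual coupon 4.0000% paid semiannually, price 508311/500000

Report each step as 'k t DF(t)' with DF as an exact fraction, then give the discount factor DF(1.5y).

step 1 [0.5y] zero: DF = P = 4983/5000 ≈ 0.996600
step 2 [1y] zero: DF = P = 9489/10000 ≈ 0.948900
step 3 [1.5y] bond c/2=3/160: DF=(63753/64000 − 3/160·(0.996600+0.948900))/(1+3/160) = 471/500 ≈ 0.942000
step 4 [2y] zero: DF = P = 9267/10000 ≈ 0.926700
step 5 [2.5y] bond c/2=1/50: DF=(508311/500000 − 1/50·(0.996600+0.948900+0.942000+0.926700))/(1+1/50) = 9219/10000 ≈ 0.921900

1 1/2 4983/5000
2 1 9489/10000
3 3/2 471/500
4 2 9267/10000
5 5/2 9219/10000
DF(1.5y) = 471/500 ≈ 0.942000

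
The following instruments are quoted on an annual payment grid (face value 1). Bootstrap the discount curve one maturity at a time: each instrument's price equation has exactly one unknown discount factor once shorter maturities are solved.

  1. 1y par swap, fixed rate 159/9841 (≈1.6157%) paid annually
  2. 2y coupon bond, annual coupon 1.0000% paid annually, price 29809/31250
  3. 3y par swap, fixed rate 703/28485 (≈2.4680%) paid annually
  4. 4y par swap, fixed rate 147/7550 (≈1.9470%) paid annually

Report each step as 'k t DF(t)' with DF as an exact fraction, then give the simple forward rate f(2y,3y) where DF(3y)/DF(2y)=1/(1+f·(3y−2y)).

step 1 [1y] swap r/1=159/9841: DF=(1 − 159/9841·(0))/(1+159/9841) = 9841/10000 ≈ 0.984100
step 2 [2y] bond c/1=1/100: DF=(29809/31250 − 1/100·(0.984100))/(1+1/100) = 9347/10000 ≈ 0.934700
step 3 [3y] swap r/1=703/28485: DF=(1 − 703/28485·(0.984100+0.934700))/(1+703/28485) = 9297/10000 ≈ 0.929700
step 4 [4y] swap r/1=147/7550: DF=(1 − 147/7550·(0.984100+0.934700+0.929700))/(1+147/7550) = 1853/2000 ≈ 0.926500

1 1 9841/10000
2 2 9347/10000
3 3 9297/10000
4 4 1853/2000
f(2y,3y) = ((9347/10000)/(9297/10000) − 1)/(1) = 50/9297 ≈ 0.5378%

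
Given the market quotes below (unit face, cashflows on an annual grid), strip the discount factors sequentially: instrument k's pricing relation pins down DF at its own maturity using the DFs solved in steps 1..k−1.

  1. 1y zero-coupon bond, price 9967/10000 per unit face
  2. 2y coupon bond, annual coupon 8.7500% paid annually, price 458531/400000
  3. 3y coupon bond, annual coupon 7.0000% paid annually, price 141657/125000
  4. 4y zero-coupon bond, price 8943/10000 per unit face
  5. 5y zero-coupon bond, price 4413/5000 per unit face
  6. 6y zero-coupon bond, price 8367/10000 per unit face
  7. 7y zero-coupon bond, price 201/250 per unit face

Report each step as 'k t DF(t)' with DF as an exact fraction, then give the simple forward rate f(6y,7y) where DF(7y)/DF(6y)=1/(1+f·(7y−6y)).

step 1 [1y] zero: DF = P = 9967/10000 ≈ 0.996700
step 2 [2y] bond c/1=7/80: DF=(458531/400000 − 7/80·(0.996700))/(1+7/80) = 9739/10000 ≈ 0.973900
step 3 [3y] bond c/1=7/100: DF=(141657/125000 − 7/100·(0.996700+0.973900))/(1+7/100) = 4651/5000 ≈ 0.930200
step 4 [4y] zero: DF = P = 8943/10000 ≈ 0.894300
step 5 [5y] zero: DF = P = 4413/5000 ≈ 0.882600
step 6 [6y] zero: DF = P = 8367/10000 ≈ 0.836700
step 7 [7y] zero: DF = P = 201/250 ≈ 0.804000

1 1 9967/10000
2 2 9739/10000
3 3 4651/5000
4 4 8943/10000
5 5 4413/5000
6 6 8367/10000
7 7 201/250
f(6y,7y) = ((8367/10000)/(201/250) − 1)/(1) = 109/2680 ≈ 4.0672%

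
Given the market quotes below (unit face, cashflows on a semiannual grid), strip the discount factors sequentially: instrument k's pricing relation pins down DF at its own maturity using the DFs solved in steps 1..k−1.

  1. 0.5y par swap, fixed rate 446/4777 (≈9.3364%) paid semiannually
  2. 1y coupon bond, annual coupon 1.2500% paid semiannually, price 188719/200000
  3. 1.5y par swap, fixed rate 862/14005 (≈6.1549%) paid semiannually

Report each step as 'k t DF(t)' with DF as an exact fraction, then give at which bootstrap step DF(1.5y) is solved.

1 1/2 4777/5000
2 1 4659/5000
3 3/2 4569/5000
DF(1.5y) is solved at step 3

step 1 [0.5y] swap r/2=223/4777: DF=(1 − 223/4777·(0))/(1+223/4777) = 4777/5000 ≈ 0.955400
step 2 [1y] bond c/2=1/160: DF=(188719/200000 − 1/160·(0.955400))/(1+1/160) = 4659/5000 ≈ 0.931800
step 3 [1.5y] swap r/2=431/14005: DF=(1 − 431/14005·(0.955400+0.931800))/(1+431/14005) = 4569/5000 ≈ 0.913800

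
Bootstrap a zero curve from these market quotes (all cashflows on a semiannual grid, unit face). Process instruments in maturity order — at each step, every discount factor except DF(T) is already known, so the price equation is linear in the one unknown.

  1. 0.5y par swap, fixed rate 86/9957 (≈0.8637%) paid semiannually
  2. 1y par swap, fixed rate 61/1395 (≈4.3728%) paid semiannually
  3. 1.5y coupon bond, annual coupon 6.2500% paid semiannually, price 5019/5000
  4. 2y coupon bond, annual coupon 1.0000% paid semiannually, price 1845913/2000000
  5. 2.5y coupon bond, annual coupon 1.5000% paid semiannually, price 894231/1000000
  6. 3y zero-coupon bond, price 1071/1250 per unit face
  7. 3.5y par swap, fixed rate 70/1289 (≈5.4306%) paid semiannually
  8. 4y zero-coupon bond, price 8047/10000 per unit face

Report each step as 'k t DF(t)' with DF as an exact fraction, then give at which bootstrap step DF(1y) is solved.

step 1 [0.5y] swap r/2=43/9957: DF=(1 − 43/9957·(0))/(1+43/9957) = 9957/10000 ≈ 0.995700
step 2 [1y] swap r/2=61/2790: DF=(1 − 61/2790·(0.995700))/(1+61/2790) = 9573/10000 ≈ 0.957300
step 3 [1.5y] bond c/2=1/32: DF=(5019/5000 − 1/32·(0.995700+0.957300))/(1+1/32) = 4571/5000 ≈ 0.914200
step 4 [2y] bond c/2=1/200: DF=(1845913/2000000 − 1/200·(0.995700+0.957300+0.914200))/(1+1/200) = 9041/10000 ≈ 0.904100
step 5 [2.5y] bond c/2=3/400: DF=(894231/1000000 − 3/400·(0.995700+0.957300+0.914200+0.904100))/(1+3/400) = 1719/2000 ≈ 0.859500
step 6 [3y] zero: DF = P = 1071/1250 ≈ 0.856800
step 7 [3.5y] swap r/2=35/1289: DF=(1 − 35/1289·(0.995700+0.957300+0.914200+0.904100+0.859500+0.856800))/(1+35/1289) = 1657/2000 ≈ 0.828500
step 8 [4y] zero: DF = P = 8047/10000 ≈ 0.804700

1 1/2 9957/10000
2 1 9573/10000
3 3/2 4571/5000
4 2 9041/10000
5 5/2 1719/2000
6 3 1071/1250
7 7/2 1657/2000
8 4 8047/10000
DF(1y) is solved at step 2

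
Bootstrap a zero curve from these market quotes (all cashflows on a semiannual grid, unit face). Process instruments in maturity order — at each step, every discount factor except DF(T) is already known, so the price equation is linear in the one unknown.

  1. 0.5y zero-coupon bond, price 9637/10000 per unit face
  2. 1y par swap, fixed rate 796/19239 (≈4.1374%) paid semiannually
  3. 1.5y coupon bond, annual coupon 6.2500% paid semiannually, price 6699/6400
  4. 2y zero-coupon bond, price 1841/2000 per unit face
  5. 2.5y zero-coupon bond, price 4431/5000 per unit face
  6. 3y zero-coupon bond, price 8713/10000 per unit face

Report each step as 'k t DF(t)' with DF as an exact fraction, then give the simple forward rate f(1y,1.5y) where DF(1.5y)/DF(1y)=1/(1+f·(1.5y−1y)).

step 1 [0.5y] zero: DF = P = 9637/10000 ≈ 0.963700
step 2 [1y] swap r/2=398/19239: DF=(1 − 398/19239·(0.963700))/(1+398/19239) = 4801/5000 ≈ 0.960200
step 3 [1.5y] bond c/2=1/32: DF=(6699/6400 − 1/32·(0.963700+0.960200))/(1+1/32) = 9567/10000 ≈ 0.956700
step 4 [2y] zero: DF = P = 1841/2000 ≈ 0.920500
step 5 [2.5y] zero: DF = P = 4431/5000 ≈ 0.886200
step 6 [3y] zero: DF = P = 8713/10000 ≈ 0.871300

1 1/2 9637/10000
2 1 4801/5000
3 3/2 9567/10000
4 2 1841/2000
5 5/2 4431/5000
6 3 8713/10000
f(1y,1.5y) = ((4801/5000)/(9567/10000) − 1)/(1/2) = 70/9567 ≈ 0.7317%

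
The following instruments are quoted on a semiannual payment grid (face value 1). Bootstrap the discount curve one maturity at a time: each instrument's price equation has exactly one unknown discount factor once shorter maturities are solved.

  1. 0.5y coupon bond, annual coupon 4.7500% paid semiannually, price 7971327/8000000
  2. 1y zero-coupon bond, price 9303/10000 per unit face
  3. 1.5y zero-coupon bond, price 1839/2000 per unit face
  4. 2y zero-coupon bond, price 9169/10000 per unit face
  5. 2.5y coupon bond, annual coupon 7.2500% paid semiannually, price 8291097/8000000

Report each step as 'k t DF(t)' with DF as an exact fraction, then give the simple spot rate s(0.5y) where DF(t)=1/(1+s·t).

step 1 [0.5y] bond c/2=19/800: DF=(7971327/8000000 − 19/800·(0))/(1+19/800) = 9733/10000 ≈ 0.973300
step 2 [1y] zero: DF = P = 9303/10000 ≈ 0.930300
step 3 [1.5y] zero: DF = P = 1839/2000 ≈ 0.919500
step 4 [2y] zero: DF = P = 9169/10000 ≈ 0.916900
step 5 [2.5y] bond c/2=29/800: DF=(8291097/8000000 − 29/800·(0.973300+0.930300+0.919500+0.916900))/(1+29/800) = 8693/10000 ≈ 0.869300

1 1/2 9733/10000
2 1 9303/10000
3 3/2 1839/2000
4 2 9169/10000
5 5/2 8693/10000
s(0.5y) = (1/(9733/10000) − 1)/(1/2) = 534/9733 ≈ 5.4865%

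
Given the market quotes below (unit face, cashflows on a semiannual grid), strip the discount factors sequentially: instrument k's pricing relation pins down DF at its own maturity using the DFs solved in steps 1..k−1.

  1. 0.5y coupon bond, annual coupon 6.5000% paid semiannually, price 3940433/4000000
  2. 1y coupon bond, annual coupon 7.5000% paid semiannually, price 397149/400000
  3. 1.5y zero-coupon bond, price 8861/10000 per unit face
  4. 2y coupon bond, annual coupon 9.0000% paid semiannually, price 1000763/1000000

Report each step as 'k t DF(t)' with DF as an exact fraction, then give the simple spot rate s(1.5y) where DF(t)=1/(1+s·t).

1 1/2 9541/10000
2 1 369/400
3 3/2 8861/10000
4 2 8387/10000
s(1.5y) = (1/(8861/10000) − 1)/(3/2) = 2278/26583 ≈ 8.5694%

step 1 [0.5y] bond c/2=13/400: DF=(3940433/4000000 − 13/400·(0))/(1+13/400) = 9541/10000 ≈ 0.954100
step 2 [1y] bond c/2=3/80: DF=(397149/400000 − 3/80·(0.954100))/(1+3/80) = 369/400 ≈ 0.922500
step 3 [1.5y] zero: DF = P = 8861/10000 ≈ 0.886100
step 4 [2y] bond c/2=9/200: DF=(1000763/1000000 − 9/200·(0.954100+0.922500+0.886100))/(1+9/200) = 8387/10000 ≈ 0.838700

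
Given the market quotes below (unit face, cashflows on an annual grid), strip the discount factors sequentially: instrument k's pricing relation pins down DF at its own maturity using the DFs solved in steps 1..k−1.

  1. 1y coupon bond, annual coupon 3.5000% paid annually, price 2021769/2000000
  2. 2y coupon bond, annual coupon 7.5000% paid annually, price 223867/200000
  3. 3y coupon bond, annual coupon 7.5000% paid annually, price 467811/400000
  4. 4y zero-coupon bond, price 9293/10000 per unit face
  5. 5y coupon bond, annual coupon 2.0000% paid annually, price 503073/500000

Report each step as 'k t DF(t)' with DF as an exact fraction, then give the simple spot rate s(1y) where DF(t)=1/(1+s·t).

step 1 [1y] bond c/1=7/200: DF=(2021769/2000000 − 7/200·(0))/(1+7/200) = 9767/10000 ≈ 0.976700
step 2 [2y] bond c/1=3/40: DF=(223867/200000 − 3/40·(0.976700))/(1+3/40) = 9731/10000 ≈ 0.973100
step 3 [3y] bond c/1=3/40: DF=(467811/400000 − 3/40·(0.976700+0.973100))/(1+3/40) = 9519/10000 ≈ 0.951900
step 4 [4y] zero: DF = P = 9293/10000 ≈ 0.929300
step 5 [5y] bond c/1=1/50: DF=(503073/500000 − 1/50·(0.976700+0.973100+0.951900+0.929300))/(1+1/50) = 9113/10000 ≈ 0.911300

1 1 9767/10000
2 2 9731/10000
3 3 9519/10000
4 4 9293/10000
5 5 9113/10000
s(1y) = (1/(9767/10000) − 1)/(1) = 233/9767 ≈ 2.3856%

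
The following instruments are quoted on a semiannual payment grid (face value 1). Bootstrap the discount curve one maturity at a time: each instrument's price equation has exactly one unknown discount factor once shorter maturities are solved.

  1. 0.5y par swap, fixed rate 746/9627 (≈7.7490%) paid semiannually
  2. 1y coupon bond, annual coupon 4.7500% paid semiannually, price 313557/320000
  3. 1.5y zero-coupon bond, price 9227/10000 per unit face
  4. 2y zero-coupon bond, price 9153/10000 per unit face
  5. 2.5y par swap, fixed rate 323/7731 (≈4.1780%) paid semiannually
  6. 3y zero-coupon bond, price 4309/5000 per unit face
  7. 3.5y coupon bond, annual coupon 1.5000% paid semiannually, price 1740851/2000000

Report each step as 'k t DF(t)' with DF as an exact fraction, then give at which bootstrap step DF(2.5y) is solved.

step 1 [0.5y] swap r/2=373/9627: DF=(1 − 373/9627·(0))/(1+373/9627) = 9627/10000 ≈ 0.962700
step 2 [1y] bond c/2=19/800: DF=(313557/320000 − 19/800·(0.962700))/(1+19/800) = 2337/2500 ≈ 0.934800
step 3 [1.5y] zero: DF = P = 9227/10000 ≈ 0.922700
step 4 [2y] zero: DF = P = 9153/10000 ≈ 0.915300
step 5 [2.5y] swap r/2=323/15462: DF=(1 − 323/15462·(0.962700+0.934800+0.922700+0.915300))/(1+323/15462) = 9031/10000 ≈ 0.903100
step 6 [3y] zero: DF = P = 4309/5000 ≈ 0.861800
step 7 [3.5y] bond c/2=3/400: DF=(1740851/2000000 − 3/400·(0.962700+0.934800+0.922700+0.915300+0.903100+0.861800))/(1+3/400) = 823/1000 ≈ 0.823000

1 1/2 9627/10000
2 1 2337/2500
3 3/2 9227/10000
4 2 9153/10000
5 5/2 9031/10000
6 3 4309/5000
7 7/2 823/1000
DF(2.5y) is solved at step 5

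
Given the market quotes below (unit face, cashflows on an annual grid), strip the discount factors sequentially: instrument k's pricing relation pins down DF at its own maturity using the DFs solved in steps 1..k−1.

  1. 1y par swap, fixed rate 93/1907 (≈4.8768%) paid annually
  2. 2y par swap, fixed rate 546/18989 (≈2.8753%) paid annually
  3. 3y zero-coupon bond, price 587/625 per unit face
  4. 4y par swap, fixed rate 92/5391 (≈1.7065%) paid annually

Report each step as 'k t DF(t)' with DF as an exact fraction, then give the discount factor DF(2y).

1 1 1907/2000
2 2 4727/5000
3 3 587/625
4 4 2339/2500
DF(2y) = 4727/5000 ≈ 0.945400

step 1 [1y] swap r/1=93/1907: DF=(1 − 93/1907·(0))/(1+93/1907) = 1907/2000 ≈ 0.953500
step 2 [2y] swap r/1=546/18989: DF=(1 − 546/18989·(0.953500))/(1+546/18989) = 4727/5000 ≈ 0.945400
step 3 [3y] zero: DF = P = 587/625 ≈ 0.939200
step 4 [4y] swap r/1=92/5391: DF=(1 − 92/5391·(0.953500+0.945400+0.939200))/(1+92/5391) = 2339/2500 ≈ 0.935600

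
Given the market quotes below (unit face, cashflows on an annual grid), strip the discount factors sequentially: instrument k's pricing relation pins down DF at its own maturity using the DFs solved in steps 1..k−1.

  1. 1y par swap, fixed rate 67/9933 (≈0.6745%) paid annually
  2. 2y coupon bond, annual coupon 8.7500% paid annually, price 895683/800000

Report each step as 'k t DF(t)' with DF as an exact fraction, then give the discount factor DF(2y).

step 1 [1y] swap r/1=67/9933: DF=(1 − 67/9933·(0))/(1+67/9933) = 9933/10000 ≈ 0.993300
step 2 [2y] bond c/1=7/80: DF=(895683/800000 − 7/80·(0.993300))/(1+7/80) = 1187/1250 ≈ 0.949600

1 1 9933/10000
2 2 1187/1250
DF(2y) = 1187/1250 ≈ 0.949600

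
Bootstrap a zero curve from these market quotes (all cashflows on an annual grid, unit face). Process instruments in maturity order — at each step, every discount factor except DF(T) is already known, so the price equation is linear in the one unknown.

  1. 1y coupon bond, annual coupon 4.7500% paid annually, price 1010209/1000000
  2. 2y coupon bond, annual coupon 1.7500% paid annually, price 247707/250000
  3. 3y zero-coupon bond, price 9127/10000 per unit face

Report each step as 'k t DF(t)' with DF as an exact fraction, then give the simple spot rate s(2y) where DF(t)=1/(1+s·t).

1 1 2411/2500
2 2 2393/2500
3 3 9127/10000
s(2y) = (1/(2393/2500) − 1)/(2) = 107/4786 ≈ 2.2357%

step 1 [1y] bond c/1=19/400: DF=(1010209/1000000 − 19/400·(0))/(1+19/400) = 2411/2500 ≈ 0.964400
step 2 [2y] bond c/1=7/400: DF=(247707/250000 − 7/400·(0.964400))/(1+7/400) = 2393/2500 ≈ 0.957200
step 3 [3y] zero: DF = P = 9127/10000 ≈ 0.912700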